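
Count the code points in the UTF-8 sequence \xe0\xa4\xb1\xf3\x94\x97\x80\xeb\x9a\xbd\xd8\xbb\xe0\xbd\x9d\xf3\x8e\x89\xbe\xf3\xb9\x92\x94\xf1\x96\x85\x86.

Byte at offset 0: 0xE0 = 11100000 → 3-byte char (#1). Advance 3.
Byte at offset 3: 0xF3 = 11110011 → 4-byte char (#2). Advance 4.
Byte at offset 7: 0xEB = 11101011 → 3-byte char (#3). Advance 3.
Byte at offset 10: 0xD8 = 11011000 → 2-byte char (#4). Advance 2.
Byte at offset 12: 0xE0 = 11100000 → 3-byte char (#5). Advance 3.
Byte at offset 15: 0xF3 = 11110011 → 4-byte char (#6). Advance 4.
Byte at offset 19: 0xF3 = 11110011 → 4-byte char (#7). Advance 4.
Byte at offset 23: 0xF1 = 11110001 → 4-byte char (#8). Advance 4.
Reached end at offset 27 after 8 code points.

8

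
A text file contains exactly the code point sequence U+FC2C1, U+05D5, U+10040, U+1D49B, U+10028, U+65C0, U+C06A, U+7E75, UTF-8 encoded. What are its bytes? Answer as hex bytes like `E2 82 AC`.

F3 BC 8B 81 D7 95 F0 90 81 80 F0 9D 92 9B F0 90 80 A8 E6 97 80 EC 81 AA E7 B9 B5

U+FC2C1: 4-byte form → F3 BC 8B 81.
U+05D5: 2-byte form → D7 95.
U+10040: 4-byte form → F0 90 81 80.
U+1D49B: 4-byte form → F0 9D 92 9B.
U+10028: 4-byte form → F0 90 80 A8.
U+65C0: 3-byte form → E6 97 80.
U+C06A: 3-byte form → EC 81 AA.
U+7E75: 3-byte form → E7 B9 B5.
Concatenated (27 bytes): F3 BC 8B 81 D7 95 F0 90 81 80 F0 9D 92 9B F0 90 80 A8 E6 97 80 EC 81 AA E7 B9 B5.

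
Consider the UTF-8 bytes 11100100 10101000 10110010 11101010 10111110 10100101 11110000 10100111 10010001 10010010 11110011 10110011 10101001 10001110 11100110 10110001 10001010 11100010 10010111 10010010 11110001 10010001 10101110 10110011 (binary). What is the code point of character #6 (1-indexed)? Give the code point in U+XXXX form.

U+25D2

Offset 0: leading byte 0xE4 = 11100100 → 3-byte char #1 = E4 A8 B2.
Offset 3: leading byte 0xEA = 11101010 → 3-byte char #2 = EA BE A5.
Offset 6: leading byte 0xF0 = 11110000 → 4-byte char #3 = F0 A7 91 92.
Offset 10: leading byte 0xF3 = 11110011 → 4-byte char #4 = F3 B3 A9 8E.
Offset 14: leading byte 0xE6 = 11100110 → 3-byte char #5 = E6 B1 8A.
Offset 17: leading byte 0xE2 = 11100010 → 3-byte char #6 = E2 97 92.
Leading byte 0xE2 = 11100010 matches 1110xxxx → 3-byte sequence.
Byte 1: 0xE2 = 11100010, payload 0010 (4 bits).
Byte 2: 0x97 = 10010111 (10xxxxxx ✓), payload 010111.
Byte 3: 0x92 = 10010010 (10xxxxxx ✓), payload 010010.
Concatenate: 0010010111010010 = 0x25D2 (16 bits → U+25D2).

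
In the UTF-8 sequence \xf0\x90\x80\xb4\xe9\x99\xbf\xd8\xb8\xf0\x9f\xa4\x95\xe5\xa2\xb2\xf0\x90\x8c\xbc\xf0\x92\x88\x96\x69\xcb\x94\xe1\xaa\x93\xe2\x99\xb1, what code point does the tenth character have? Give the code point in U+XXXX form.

U+1A93

Offset 0: leading byte 0xF0 = 11110000 → 4-byte char #1 = F0 90 80 B4.
Offset 4: leading byte 0xE9 = 11101001 → 3-byte char #2 = E9 99 BF.
Offset 7: leading byte 0xD8 = 11011000 → 2-byte char #3 = D8 B8.
Offset 9: leading byte 0xF0 = 11110000 → 4-byte char #4 = F0 9F A4 95.
Offset 13: leading byte 0xE5 = 11100101 → 3-byte char #5 = E5 A2 B2.
Offset 16: leading byte 0xF0 = 11110000 → 4-byte char #6 = F0 90 8C BC.
Offset 20: leading byte 0xF0 = 11110000 → 4-byte char #7 = F0 92 88 96.
Offset 24: leading byte 0x69 = 01101001 → 1-byte char #8 = 69.
Offset 25: leading byte 0xCB = 11001011 → 2-byte char #9 = CB 94.
Offset 27: leading byte 0xE1 = 11100001 → 3-byte char #10 = E1 AA 93.
Leading byte 0xE1 = 11100001 matches 1110xxxx → 3-byte sequence.
Byte 1: 0xE1 = 11100001, payload 0001 (4 bits).
Byte 2: 0xAA = 10101010 (10xxxxxx ✓), payload 101010.
Byte 3: 0x93 = 10010011 (10xxxxxx ✓), payload 010011.
Concatenate: 0001101010010011 = 0x1A93 (16 bits → U+1A93).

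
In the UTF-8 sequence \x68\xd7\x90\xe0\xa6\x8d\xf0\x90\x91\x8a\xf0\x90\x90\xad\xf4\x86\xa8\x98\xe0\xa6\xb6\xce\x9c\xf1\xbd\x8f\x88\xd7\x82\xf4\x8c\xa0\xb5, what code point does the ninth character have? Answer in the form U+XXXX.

U+7D3C8

Offset 0: leading byte 0x68 = 01101000 → 1-byte char #1 = 68.
Offset 1: leading byte 0xD7 = 11010111 → 2-byte char #2 = D7 90.
Offset 3: leading byte 0xE0 = 11100000 → 3-byte char #3 = E0 A6 8D.
Offset 6: leading byte 0xF0 = 11110000 → 4-byte char #4 = F0 90 91 8A.
Offset 10: leading byte 0xF0 = 11110000 → 4-byte char #5 = F0 90 90 AD.
Offset 14: leading byte 0xF4 = 11110100 → 4-byte char #6 = F4 86 A8 98.
Offset 18: leading byte 0xE0 = 11100000 → 3-byte char #7 = E0 A6 B6.
Offset 21: leading byte 0xCE = 11001110 → 2-byte char #8 = CE 9C.
Offset 23: leading byte 0xF1 = 11110001 → 4-byte char #9 = F1 BD 8F 88.
Leading byte 0xF1 = 11110001 matches 11110xxx → 4-byte sequence.
Byte 1: 0xF1 = 11110001, payload 001 (3 bits).
Byte 2: 0xBD = 10111101 (10xxxxxx ✓), payload 111101.
Byte 3: 0x8F = 10001111 (10xxxxxx ✓), payload 001111.
Byte 4: 0x88 = 10001000 (10xxxxxx ✓), payload 001000.
Concatenate: 001111101001111001000 = 0x7D3C8 (21 bits → U+7D3C8).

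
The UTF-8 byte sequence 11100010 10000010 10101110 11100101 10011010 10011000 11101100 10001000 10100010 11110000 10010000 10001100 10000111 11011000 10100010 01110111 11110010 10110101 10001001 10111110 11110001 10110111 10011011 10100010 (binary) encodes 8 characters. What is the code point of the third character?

U+C222

Offset 0: leading byte 0xE2 = 11100010 → 3-byte char #1 = E2 82 AE.
Offset 3: leading byte 0xE5 = 11100101 → 3-byte char #2 = E5 9A 98.
Offset 6: leading byte 0xEC = 11101100 → 3-byte char #3 = EC 88 A2.
Leading byte 0xEC = 11101100 matches 1110xxxx → 3-byte sequence.
Byte 1: 0xEC = 11101100, payload 1100 (4 bits).
Byte 2: 0x88 = 10001000 (10xxxxxx ✓), payload 001000.
Byte 3: 0xA2 = 10100010 (10xxxxxx ✓), payload 100010.
Concatenate: 1100001000100010 = 0xC222 (16 bits → U+C222).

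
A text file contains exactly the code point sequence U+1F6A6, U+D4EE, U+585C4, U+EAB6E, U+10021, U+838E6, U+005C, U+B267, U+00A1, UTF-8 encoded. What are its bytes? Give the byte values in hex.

F0 9F 9A A6 ED 93 AE F1 98 97 84 F3 AA AD AE F0 90 80 A1 F2 83 A3 A6 5C EB 89 A7 C2 A1

U+1F6A6: 4-byte form → F0 9F 9A A6.
U+D4EE: 3-byte form → ED 93 AE.
U+585C4: 4-byte form → F1 98 97 84.
U+EAB6E: 4-byte form → F3 AA AD AE.
U+10021: 4-byte form → F0 90 80 A1.
U+838E6: 4-byte form → F2 83 A3 A6.
U+005C: 1-byte form → 5C.
U+B267: 3-byte form → EB 89 A7.
U+00A1: 2-byte form → C2 A1.
Concatenated (29 bytes): F0 9F 9A A6 ED 93 AE F1 98 97 84 F3 AA AD AE F0 90 80 A1 F2 83 A3 A6 5C EB 89 A7 C2 A1.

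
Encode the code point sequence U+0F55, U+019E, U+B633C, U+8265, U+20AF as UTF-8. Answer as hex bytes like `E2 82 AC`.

E0 BD 95 C6 9E F2 B6 8C BC E8 89 A5 E2 82 AF

U+0F55: 3-byte form → E0 BD 95.
U+019E: 2-byte form → C6 9E.
U+B633C: 4-byte form → F2 B6 8C BC.
U+8265: 3-byte form → E8 89 A5.
U+20AF: 3-byte form → E2 82 AF.
Concatenated (15 bytes): E0 BD 95 C6 9E F2 B6 8C BC E8 89 A5 E2 82 AF.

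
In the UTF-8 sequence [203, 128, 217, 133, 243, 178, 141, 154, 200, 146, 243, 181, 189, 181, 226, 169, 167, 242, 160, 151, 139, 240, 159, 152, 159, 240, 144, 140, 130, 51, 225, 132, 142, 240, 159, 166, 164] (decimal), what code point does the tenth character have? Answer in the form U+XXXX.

Offset 0: leading byte 0xCB = 11001011 → 2-byte char #1 = CB 80.
Offset 2: leading byte 0xD9 = 11011001 → 2-byte char #2 = D9 85.
Offset 4: leading byte 0xF3 = 11110011 → 4-byte char #3 = F3 B2 8D 9A.
Offset 8: leading byte 0xC8 = 11001000 → 2-byte char #4 = C8 92.
Offset 10: leading byte 0xF3 = 11110011 → 4-byte char #5 = F3 B5 BD B5.
Offset 14: leading byte 0xE2 = 11100010 → 3-byte char #6 = E2 A9 A7.
Offset 17: leading byte 0xF2 = 11110010 → 4-byte char #7 = F2 A0 97 8B.
Offset 21: leading byte 0xF0 = 11110000 → 4-byte char #8 = F0 9F 98 9F.
Offset 25: leading byte 0xF0 = 11110000 → 4-byte char #9 = F0 90 8C 82.
Offset 29: leading byte 0x33 = 00110011 → 1-byte char #10 = 33.
Leading byte 0x33 = 00110011 matches 0xxxxxxx → 1-byte sequence.
Byte 1: 0x33 = 00110011, payload 0110011 (7 bits).
Concatenate: 0110011 = 0x33 (7 bits → U+0033).

U+0033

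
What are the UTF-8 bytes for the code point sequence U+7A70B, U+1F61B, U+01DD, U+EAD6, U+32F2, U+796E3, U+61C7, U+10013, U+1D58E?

F1 BA 9C 8B F0 9F 98 9B C7 9D EE AB 96 E3 8B B2 F1 B9 9B A3 E6 87 87 F0 90 80 93 F0 9D 96 8E

U+7A70B: 4-byte form → F1 BA 9C 8B.
U+1F61B: 4-byte form → F0 9F 98 9B.
U+01DD: 2-byte form → C7 9D.
U+EAD6: 3-byte form → EE AB 96.
U+32F2: 3-byte form → E3 8B B2.
U+796E3: 4-byte form → F1 B9 9B A3.
U+61C7: 3-byte form → E6 87 87.
U+10013: 4-byte form → F0 90 80 93.
U+1D58E: 4-byte form → F0 9D 96 8E.
Concatenated (31 bytes): F1 BA 9C 8B F0 9F 98 9B C7 9D EE AB 96 E3 8B B2 F1 B9 9B A3 E6 87 87 F0 90 80 93 F0 9D 96 8E.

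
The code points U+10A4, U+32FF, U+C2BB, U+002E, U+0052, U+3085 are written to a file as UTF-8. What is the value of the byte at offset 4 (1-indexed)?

1-indexed offset 4 is 0-indexed offset 3.
U+10A4 → 3-byte form E1 82 A4 at offsets 0–2.
U+32FF → 3-byte form E3 8B BF at offsets 3–5.
Offset 3 falls in char 2's range; it's byte 1 of E3 8B BF = 0xE3.

0xE3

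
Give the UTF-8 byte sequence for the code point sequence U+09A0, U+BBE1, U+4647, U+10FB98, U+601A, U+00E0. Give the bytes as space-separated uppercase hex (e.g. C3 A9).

E0 A6 A0 EB AF A1 E4 99 87 F4 8F AE 98 E6 80 9A C3 A0

U+09A0: 3-byte form → E0 A6 A0.
U+BBE1: 3-byte form → EB AF A1.
U+4647: 3-byte form → E4 99 87.
U+10FB98: 4-byte form → F4 8F AE 98.
U+601A: 3-byte form → E6 80 9A.
U+00E0: 2-byte form → C3 A0.
Concatenated (18 bytes): E0 A6 A0 EB AF A1 E4 99 87 F4 8F AE 98 E6 80 9A C3 A0.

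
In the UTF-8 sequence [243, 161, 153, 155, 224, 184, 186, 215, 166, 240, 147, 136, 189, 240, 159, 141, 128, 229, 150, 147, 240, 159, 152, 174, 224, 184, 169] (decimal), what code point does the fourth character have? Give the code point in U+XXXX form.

Offset 0: leading byte 0xF3 = 11110011 → 4-byte char #1 = F3 A1 99 9B.
Offset 4: leading byte 0xE0 = 11100000 → 3-byte char #2 = E0 B8 BA.
Offset 7: leading byte 0xD7 = 11010111 → 2-byte char #3 = D7 A6.
Offset 9: leading byte 0xF0 = 11110000 → 4-byte char #4 = F0 93 88 BD.
Leading byte 0xF0 = 11110000 matches 11110xxx → 4-byte sequence.
Byte 1: 0xF0 = 11110000, payload 000 (3 bits).
Byte 2: 0x93 = 10010011 (10xxxxxx ✓), payload 010011.
Byte 3: 0x88 = 10001000 (10xxxxxx ✓), payload 001000.
Byte 4: 0xBD = 10111101 (10xxxxxx ✓), payload 111101.
Concatenate: 000010011001000111101 = 0x1323D (21 bits → U+1323D).

U+1323D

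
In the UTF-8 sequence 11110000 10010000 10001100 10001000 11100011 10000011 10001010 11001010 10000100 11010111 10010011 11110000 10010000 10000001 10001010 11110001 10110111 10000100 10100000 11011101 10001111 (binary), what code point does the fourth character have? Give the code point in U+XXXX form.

Offset 0: leading byte 0xF0 = 11110000 → 4-byte char #1 = F0 90 8C 88.
Offset 4: leading byte 0xE3 = 11100011 → 3-byte char #2 = E3 83 8A.
Offset 7: leading byte 0xCA = 11001010 → 2-byte char #3 = CA 84.
Offset 9: leading byte 0xD7 = 11010111 → 2-byte char #4 = D7 93.
Leading byte 0xD7 = 11010111 matches 110xxxxx → 2-byte sequence.
Byte 1: 0xD7 = 11010111, payload 10111 (5 bits).
Byte 2: 0x93 = 10010011 (10xxxxxx ✓), payload 010011.
Concatenate: 10111010011 = 0x5D3 (11 bits → U+05D3).

U+05D3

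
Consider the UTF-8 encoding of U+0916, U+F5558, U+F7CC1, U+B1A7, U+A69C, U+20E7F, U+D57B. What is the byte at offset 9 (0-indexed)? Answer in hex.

U+0916 → 3-byte form E0 A4 96 at offsets 0–2.
U+F5558 → 4-byte form F3 B5 95 98 at offsets 3–6.
U+F7CC1 → 4-byte form F3 B7 B3 81 at offsets 7–10.
Offset 9 falls in char 3's range; it's byte 3 of F3 B7 B3 81 = 0xB3.

0xB3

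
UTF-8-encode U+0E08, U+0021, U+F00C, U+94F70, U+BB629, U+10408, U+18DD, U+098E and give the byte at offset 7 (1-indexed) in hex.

0x8C

1-indexed offset 7 is 0-indexed offset 6.
U+0E08 → 3-byte form E0 B8 88 at offsets 0–2.
U+0021 → 1-byte form 21 at offsets 3–3.
U+F00C → 3-byte form EF 80 8C at offsets 4–6.
Offset 6 falls in char 3's range; it's byte 3 of EF 80 8C = 0x8C.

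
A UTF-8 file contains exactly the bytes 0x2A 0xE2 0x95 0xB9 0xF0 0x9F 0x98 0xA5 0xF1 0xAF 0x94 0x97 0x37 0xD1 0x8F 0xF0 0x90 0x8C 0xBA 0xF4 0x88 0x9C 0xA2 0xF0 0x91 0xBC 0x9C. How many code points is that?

9

Byte at offset 0: 0x2A = 00101010 → 1-byte char (#1). Advance 1.
Byte at offset 1: 0xE2 = 11100010 → 3-byte char (#2). Advance 3.
Byte at offset 4: 0xF0 = 11110000 → 4-byte char (#3). Advance 4.
Byte at offset 8: 0xF1 = 11110001 → 4-byte char (#4). Advance 4.
Byte at offset 12: 0x37 = 00110111 → 1-byte char (#5). Advance 1.
Byte at offset 13: 0xD1 = 11010001 → 2-byte char (#6). Advance 2.
Byte at offset 15: 0xF0 = 11110000 → 4-byte char (#7). Advance 4.
Byte at offset 19: 0xF4 = 11110100 → 4-byte char (#8). Advance 4.
Byte at offset 23: 0xF0 = 11110000 → 4-byte char (#9). Advance 4.
Reached end at offset 27 after 9 code points.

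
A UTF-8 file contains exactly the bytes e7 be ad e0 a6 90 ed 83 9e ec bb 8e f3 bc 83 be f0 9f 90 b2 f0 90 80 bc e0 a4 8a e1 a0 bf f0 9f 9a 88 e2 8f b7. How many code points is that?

11

Byte at offset 0: 0xE7 = 11100111 → 3-byte char (#1). Advance 3.
Byte at offset 3: 0xE0 = 11100000 → 3-byte char (#2). Advance 3.
Byte at offset 6: 0xED = 11101101 → 3-byte char (#3). Advance 3.
Byte at offset 9: 0xEC = 11101100 → 3-byte char (#4). Advance 3.
Byte at offset 12: 0xF3 = 11110011 → 4-byte char (#5). Advance 4.
Byte at offset 16: 0xF0 = 11110000 → 4-byte char (#6). Advance 4.
Byte at offset 20: 0xF0 = 11110000 → 4-byte char (#7). Advance 4.
Byte at offset 24: 0xE0 = 11100000 → 3-byte char (#8). Advance 3.
Byte at offset 27: 0xE1 = 11100001 → 3-byte char (#9). Advance 3.
Byte at offset 30: 0xF0 = 11110000 → 4-byte char (#10). Advance 4.
Byte at offset 34: 0xE2 = 11100010 → 3-byte char (#11). Advance 3.
Reached end at offset 37 after 11 code points.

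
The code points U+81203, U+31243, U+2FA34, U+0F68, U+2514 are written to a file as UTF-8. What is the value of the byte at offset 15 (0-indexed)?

0xE2

U+81203 → 4-byte form F2 81 88 83 at offsets 0–3.
U+31243 → 4-byte form F0 B1 89 83 at offsets 4–7.
U+2FA34 → 4-byte form F0 AF A8 B4 at offsets 8–11.
U+0F68 → 3-byte form E0 BD A8 at offsets 12–14.
U+2514 → 3-byte form E2 94 94 at offsets 15–17.
Offset 15 falls in char 5's range; it's byte 1 of E2 94 94 = 0xE2.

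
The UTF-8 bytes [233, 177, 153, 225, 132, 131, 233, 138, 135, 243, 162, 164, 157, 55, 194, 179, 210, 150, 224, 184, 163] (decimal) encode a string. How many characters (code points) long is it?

Byte at offset 0: 0xE9 = 11101001 → 3-byte char (#1). Advance 3.
Byte at offset 3: 0xE1 = 11100001 → 3-byte char (#2). Advance 3.
Byte at offset 6: 0xE9 = 11101001 → 3-byte char (#3). Advance 3.
Byte at offset 9: 0xF3 = 11110011 → 4-byte char (#4). Advance 4.
Byte at offset 13: 0x37 = 00110111 → 1-byte char (#5). Advance 1.
Byte at offset 14: 0xC2 = 11000010 → 2-byte char (#6). Advance 2.
Byte at offset 16: 0xD2 = 11010010 → 2-byte char (#7). Advance 2.
Byte at offset 18: 0xE0 = 11100000 → 3-byte char (#8). Advance 3.
Reached end at offset 21 after 8 code points.

8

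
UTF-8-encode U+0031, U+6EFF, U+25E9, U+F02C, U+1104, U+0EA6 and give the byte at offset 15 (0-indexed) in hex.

U+0031 → 1-byte form 31 at offsets 0–0.
U+6EFF → 3-byte form E6 BB BF at offsets 1–3.
U+25E9 → 3-byte form E2 97 A9 at offsets 4–6.
U+F02C → 3-byte form EF 80 AC at offsets 7–9.
U+1104 → 3-byte form E1 84 84 at offsets 10–12.
U+0EA6 → 3-byte form E0 BA A6 at offsets 13–15.
Offset 15 falls in char 6's range; it's byte 3 of E0 BA A6 = 0xA6.

0xA6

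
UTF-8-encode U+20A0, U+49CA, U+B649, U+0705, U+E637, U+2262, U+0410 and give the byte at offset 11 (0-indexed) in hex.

0xEE

U+20A0 → 3-byte form E2 82 A0 at offsets 0–2.
U+49CA → 3-byte form E4 A7 8A at offsets 3–5.
U+B649 → 3-byte form EB 99 89 at offsets 6–8.
U+0705 → 2-byte form DC 85 at offsets 9–10.
U+E637 → 3-byte form EE 98 B7 at offsets 11–13.
Offset 11 falls in char 5's range; it's byte 1 of EE 98 B7 = 0xEE.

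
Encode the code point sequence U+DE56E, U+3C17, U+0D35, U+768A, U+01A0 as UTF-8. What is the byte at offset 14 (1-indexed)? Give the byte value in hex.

0xC6

1-indexed offset 14 is 0-indexed offset 13.
U+DE56E → 4-byte form F3 9E 95 AE at offsets 0–3.
U+3C17 → 3-byte form E3 B0 97 at offsets 4–6.
U+0D35 → 3-byte form E0 B4 B5 at offsets 7–9.
U+768A → 3-byte form E7 9A 8A at offsets 10–12.
U+01A0 → 2-byte form C6 A0 at offsets 13–14.
Offset 13 falls in char 5's range; it's byte 1 of C6 A0 = 0xC6.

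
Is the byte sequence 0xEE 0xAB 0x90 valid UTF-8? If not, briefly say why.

valid

Leading byte 0xEE = 11101110 → 3-byte form.
Continuation bytes 0xAB=10101011, 0x90=10010000 all match 10xxxxxx.
Decoded value 0xEAD0 is ≥ 0x800 (shortest form) and not a surrogate.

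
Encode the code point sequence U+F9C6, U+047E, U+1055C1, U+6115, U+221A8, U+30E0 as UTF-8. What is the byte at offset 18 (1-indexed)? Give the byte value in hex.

1-indexed offset 18 is 0-indexed offset 17.
U+F9C6 → 3-byte form EF A7 86 at offsets 0–2.
U+047E → 2-byte form D1 BE at offsets 3–4.
U+1055C1 → 4-byte form F4 85 97 81 at offsets 5–8.
U+6115 → 3-byte form E6 84 95 at offsets 9–11.
U+221A8 → 4-byte form F0 A2 86 A8 at offsets 12–15.
U+30E0 → 3-byte form E3 83 A0 at offsets 16–18.
Offset 17 falls in char 6's range; it's byte 2 of E3 83 A0 = 0x83.

0x83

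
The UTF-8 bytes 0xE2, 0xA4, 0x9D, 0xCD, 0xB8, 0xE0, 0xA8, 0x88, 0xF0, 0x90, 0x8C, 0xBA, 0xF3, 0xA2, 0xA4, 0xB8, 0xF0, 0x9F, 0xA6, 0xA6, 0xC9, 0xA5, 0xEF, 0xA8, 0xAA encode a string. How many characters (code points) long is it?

8

Byte at offset 0: 0xE2 = 11100010 → 3-byte char (#1). Advance 3.
Byte at offset 3: 0xCD = 11001101 → 2-byte char (#2). Advance 2.
Byte at offset 5: 0xE0 = 11100000 → 3-byte char (#3). Advance 3.
Byte at offset 8: 0xF0 = 11110000 → 4-byte char (#4). Advance 4.
Byte at offset 12: 0xF3 = 11110011 → 4-byte char (#5). Advance 4.
Byte at offset 16: 0xF0 = 11110000 → 4-byte char (#6). Advance 4.
Byte at offset 20: 0xC9 = 11001001 → 2-byte char (#7). Advance 2.
Byte at offset 22: 0xEF = 11101111 → 3-byte char (#8). Advance 3.
Reached end at offset 25 after 8 code points.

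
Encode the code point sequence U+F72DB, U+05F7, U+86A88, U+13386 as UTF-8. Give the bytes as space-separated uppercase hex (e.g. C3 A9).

U+F72DB: 4-byte form → F3 B7 8B 9B.
U+05F7: 2-byte form → D7 B7.
U+86A88: 4-byte form → F2 86 AA 88.
U+13386: 4-byte form → F0 93 8E 86.
Concatenated (14 bytes): F3 B7 8B 9B D7 B7 F2 86 AA 88 F0 93 8E 86.

F3 B7 8B 9B D7 B7 F2 86 AA 88 F0 93 8E 86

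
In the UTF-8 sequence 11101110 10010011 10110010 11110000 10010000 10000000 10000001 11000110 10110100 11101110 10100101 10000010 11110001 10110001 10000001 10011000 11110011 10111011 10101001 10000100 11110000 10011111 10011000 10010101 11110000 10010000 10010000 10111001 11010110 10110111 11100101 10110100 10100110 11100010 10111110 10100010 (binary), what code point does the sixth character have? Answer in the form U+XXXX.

U+FBA44

Offset 0: leading byte 0xEE = 11101110 → 3-byte char #1 = EE 93 B2.
Offset 3: leading byte 0xF0 = 11110000 → 4-byte char #2 = F0 90 80 81.
Offset 7: leading byte 0xC6 = 11000110 → 2-byte char #3 = C6 B4.
Offset 9: leading byte 0xEE = 11101110 → 3-byte char #4 = EE A5 82.
Offset 12: leading byte 0xF1 = 11110001 → 4-byte char #5 = F1 B1 81 98.
Offset 16: leading byte 0xF3 = 11110011 → 4-byte char #6 = F3 BB A9 84.
Leading byte 0xF3 = 11110011 matches 11110xxx → 4-byte sequence.
Byte 1: 0xF3 = 11110011, payload 011 (3 bits).
Byte 2: 0xBB = 10111011 (10xxxxxx ✓), payload 111011.
Byte 3: 0xA9 = 10101001 (10xxxxxx ✓), payload 101001.
Byte 4: 0x84 = 10000100 (10xxxxxx ✓), payload 000100.
Concatenate: 011111011101001000100 = 0xFBA44 (21 bits → U+FBA44).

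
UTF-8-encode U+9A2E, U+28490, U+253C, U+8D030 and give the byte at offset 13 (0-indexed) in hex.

0xB0

U+9A2E → 3-byte form E9 A8 AE at offsets 0–2.
U+28490 → 4-byte form F0 A8 92 90 at offsets 3–6.
U+253C → 3-byte form E2 94 BC at offsets 7–9.
U+8D030 → 4-byte form F2 8D 80 B0 at offsets 10–13.
Offset 13 falls in char 4's range; it's byte 4 of F2 8D 80 B0 = 0xB0.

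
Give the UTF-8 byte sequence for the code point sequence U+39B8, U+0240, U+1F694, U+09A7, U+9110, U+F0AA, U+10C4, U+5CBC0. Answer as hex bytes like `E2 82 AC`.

U+39B8: 3-byte form → E3 A6 B8.
U+0240: 2-byte form → C9 80.
U+1F694: 4-byte form → F0 9F 9A 94.
U+09A7: 3-byte form → E0 A6 A7.
U+9110: 3-byte form → E9 84 90.
U+F0AA: 3-byte form → EF 82 AA.
U+10C4: 3-byte form → E1 83 84.
U+5CBC0: 4-byte form → F1 9C AF 80.
Concatenated (25 bytes): E3 A6 B8 C9 80 F0 9F 9A 94 E0 A6 A7 E9 84 90 EF 82 AA E1 83 84 F1 9C AF 80.

E3 A6 B8 C9 80 F0 9F 9A 94 E0 A6 A7 E9 84 90 EF 82 AA E1 83 84 F1 9C AF 80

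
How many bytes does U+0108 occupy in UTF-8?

U+0108 = 0x108. UTF-8 uses 1 byte below 0x80, 2 below 0x800, 3 below 0x10000, 4 up to 0x10FFFF. 0x108 is in U+0080–U+07FF → 2 bytes.

2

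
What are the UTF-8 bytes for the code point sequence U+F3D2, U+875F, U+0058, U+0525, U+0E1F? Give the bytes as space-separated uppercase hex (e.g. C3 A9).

U+F3D2: 3-byte form → EF 8F 92.
U+875F: 3-byte form → E8 9D 9F.
U+0058: 1-byte form → 58.
U+0525: 2-byte form → D4 A5.
U+0E1F: 3-byte form → E0 B8 9F.
Concatenated (12 bytes): EF 8F 92 E8 9D 9F 58 D4 A5 E0 B8 9F.

EF 8F 92 E8 9D 9F 58 D4 A5 E0 B8 9F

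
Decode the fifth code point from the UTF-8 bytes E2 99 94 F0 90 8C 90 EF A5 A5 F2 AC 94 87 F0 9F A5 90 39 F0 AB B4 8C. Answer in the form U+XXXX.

Offset 0: leading byte 0xE2 = 11100010 → 3-byte char #1 = E2 99 94.
Offset 3: leading byte 0xF0 = 11110000 → 4-byte char #2 = F0 90 8C 90.
Offset 7: leading byte 0xEF = 11101111 → 3-byte char #3 = EF A5 A5.
Offset 10: leading byte 0xF2 = 11110010 → 4-byte char #4 = F2 AC 94 87.
Offset 14: leading byte 0xF0 = 11110000 → 4-byte char #5 = F0 9F A5 90.
Leading byte 0xF0 = 11110000 matches 11110xxx → 4-byte sequence.
Byte 1: 0xF0 = 11110000, payload 000 (3 bits).
Byte 2: 0x9F = 10011111 (10xxxxxx ✓), payload 011111.
Byte 3: 0xA5 = 10100101 (10xxxxxx ✓), payload 100101.
Byte 4: 0x90 = 10010000 (10xxxxxx ✓), payload 010000.
Concatenate: 000011111100101010000 = 0x1F950 (21 bits → U+1F950).

U+1F950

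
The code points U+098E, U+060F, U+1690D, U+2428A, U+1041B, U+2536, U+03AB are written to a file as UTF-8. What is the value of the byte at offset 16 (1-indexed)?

0x90

1-indexed offset 16 is 0-indexed offset 15.
U+098E → 3-byte form E0 A6 8E at offsets 0–2.
U+060F → 2-byte form D8 8F at offsets 3–4.
U+1690D → 4-byte form F0 96 A4 8D at offsets 5–8.
U+2428A → 4-byte form F0 A4 8A 8A at offsets 9–12.
U+1041B → 4-byte form F0 90 90 9B at offsets 13–16.
Offset 15 falls in char 5's range; it's byte 3 of F0 90 90 9B = 0x90.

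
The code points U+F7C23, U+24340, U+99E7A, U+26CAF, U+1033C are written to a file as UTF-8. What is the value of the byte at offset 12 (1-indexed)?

0xBA

1-indexed offset 12 is 0-indexed offset 11.
U+F7C23 → 4-byte form F3 B7 B0 A3 at offsets 0–3.
U+24340 → 4-byte form F0 A4 8D 80 at offsets 4–7.
U+99E7A → 4-byte form F2 99 B9 BA at offsets 8–11.
Offset 11 falls in char 3's range; it's byte 4 of F2 99 B9 BA = 0xBA.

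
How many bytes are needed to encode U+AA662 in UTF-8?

4

U+AA662 = 0xAA662. UTF-8 uses 1 byte below 0x80, 2 below 0x800, 3 below 0x10000, 4 up to 0x10FFFF. 0xAA662 is in U+10000–U+10FFFF → 4 bytes.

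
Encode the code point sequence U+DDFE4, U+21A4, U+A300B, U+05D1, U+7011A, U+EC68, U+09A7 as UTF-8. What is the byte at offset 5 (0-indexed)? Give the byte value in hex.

0x86

U+DDFE4 → 4-byte form F3 9D BF A4 at offsets 0–3.
U+21A4 → 3-byte form E2 86 A4 at offsets 4–6.
Offset 5 falls in char 2's range; it's byte 2 of E2 86 A4 = 0x86.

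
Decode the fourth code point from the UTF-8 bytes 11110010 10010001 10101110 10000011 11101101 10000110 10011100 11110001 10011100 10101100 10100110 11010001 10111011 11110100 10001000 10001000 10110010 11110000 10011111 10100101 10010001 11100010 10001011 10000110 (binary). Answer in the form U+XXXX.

Offset 0: leading byte 0xF2 = 11110010 → 4-byte char #1 = F2 91 AE 83.
Offset 4: leading byte 0xED = 11101101 → 3-byte char #2 = ED 86 9C.
Offset 7: leading byte 0xF1 = 11110001 → 4-byte char #3 = F1 9C AC A6.
Offset 11: leading byte 0xD1 = 11010001 → 2-byte char #4 = D1 BB.
Leading byte 0xD1 = 11010001 matches 110xxxxx → 2-byte sequence.
Byte 1: 0xD1 = 11010001, payload 10001 (5 bits).
Byte 2: 0xBB = 10111011 (10xxxxxx ✓), payload 111011.
Concatenate: 10001111011 = 0x47B (11 bits → U+047B).

U+047B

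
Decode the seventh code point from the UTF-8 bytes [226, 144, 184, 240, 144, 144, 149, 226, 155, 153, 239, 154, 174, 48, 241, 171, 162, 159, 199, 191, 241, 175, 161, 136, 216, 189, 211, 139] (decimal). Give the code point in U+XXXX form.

Offset 0: leading byte 0xE2 = 11100010 → 3-byte char #1 = E2 90 B8.
Offset 3: leading byte 0xF0 = 11110000 → 4-byte char #2 = F0 90 90 95.
Offset 7: leading byte 0xE2 = 11100010 → 3-byte char #3 = E2 9B 99.
Offset 10: leading byte 0xEF = 11101111 → 3-byte char #4 = EF 9A AE.
Offset 13: leading byte 0x30 = 00110000 → 1-byte char #5 = 30.
Offset 14: leading byte 0xF1 = 11110001 → 4-byte char #6 = F1 AB A2 9F.
Offset 18: leading byte 0xC7 = 11000111 → 2-byte char #7 = C7 BF.
Leading byte 0xC7 = 11000111 matches 110xxxxx → 2-byte sequence.
Byte 1: 0xC7 = 11000111, payload 00111 (5 bits).
Byte 2: 0xBF = 10111111 (10xxxxxx ✓), payload 111111.
Concatenate: 00111111111 = 0x1FF (11 bits → U+01FF).

U+01FF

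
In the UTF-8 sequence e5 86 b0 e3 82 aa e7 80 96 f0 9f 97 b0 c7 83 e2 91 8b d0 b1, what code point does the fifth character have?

Offset 0: leading byte 0xE5 = 11100101 → 3-byte char #1 = E5 86 B0.
Offset 3: leading byte 0xE3 = 11100011 → 3-byte char #2 = E3 82 AA.
Offset 6: leading byte 0xE7 = 11100111 → 3-byte char #3 = E7 80 96.
Offset 9: leading byte 0xF0 = 11110000 → 4-byte char #4 = F0 9F 97 B0.
Offset 13: leading byte 0xC7 = 11000111 → 2-byte char #5 = C7 83.
Leading byte 0xC7 = 11000111 matches 110xxxxx → 2-byte sequence.
Byte 1: 0xC7 = 11000111, payload 00111 (5 bits).
Byte 2: 0x83 = 10000011 (10xxxxxx ✓), payload 000011.
Concatenate: 00111000011 = 0x1C3 (11 bits → U+01C3).

U+01C3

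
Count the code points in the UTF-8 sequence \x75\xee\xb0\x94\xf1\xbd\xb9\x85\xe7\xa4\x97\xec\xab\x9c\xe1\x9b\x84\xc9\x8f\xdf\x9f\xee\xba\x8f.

Byte at offset 0: 0x75 = 01110101 → 1-byte char (#1). Advance 1.
Byte at offset 1: 0xEE = 11101110 → 3-byte char (#2). Advance 3.
Byte at offset 4: 0xF1 = 11110001 → 4-byte char (#3). Advance 4.
Byte at offset 8: 0xE7 = 11100111 → 3-byte char (#4). Advance 3.
Byte at offset 11: 0xEC = 11101100 → 3-byte char (#5). Advance 3.
Byte at offset 14: 0xE1 = 11100001 → 3-byte char (#6). Advance 3.
Byte at offset 17: 0xC9 = 11001001 → 2-byte char (#7). Advance 2.
Byte at offset 19: 0xDF = 11011111 → 2-byte char (#8). Advance 2.
Byte at offset 21: 0xEE = 11101110 → 3-byte char (#9). Advance 3.
Reached end at offset 24 after 9 code points.

9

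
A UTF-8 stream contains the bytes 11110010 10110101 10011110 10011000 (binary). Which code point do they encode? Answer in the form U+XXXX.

U+B5798

Leading byte 0xF2 = 11110010 matches 11110xxx → 4-byte sequence.
Byte 1: 0xF2 = 11110010, payload 010 (3 bits).
Byte 2: 0xB5 = 10110101 (10xxxxxx ✓), payload 110101.
Byte 3: 0x9E = 10011110 (10xxxxxx ✓), payload 011110.
Byte 4: 0x98 = 10011000 (10xxxxxx ✓), payload 011000.
Concatenate: 010110101011110011000 = 0xB5798 (21 bits → U+B5798).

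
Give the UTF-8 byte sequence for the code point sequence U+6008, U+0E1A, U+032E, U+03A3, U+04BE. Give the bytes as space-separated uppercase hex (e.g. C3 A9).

U+6008: 3-byte form → E6 80 88.
U+0E1A: 3-byte form → E0 B8 9A.
U+032E: 2-byte form → CC AE.
U+03A3: 2-byte form → CE A3.
U+04BE: 2-byte form → D2 BE.
Concatenated (12 bytes): E6 80 88 E0 B8 9A CC AE CE A3 D2 BE.

E6 80 88 E0 B8 9A CC AE CE A3 D2 BE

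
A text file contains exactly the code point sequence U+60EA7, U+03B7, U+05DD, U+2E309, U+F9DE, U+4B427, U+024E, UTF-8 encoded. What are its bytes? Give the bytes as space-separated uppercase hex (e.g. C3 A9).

U+60EA7: 4-byte form → F1 A0 BA A7.
U+03B7: 2-byte form → CE B7.
U+05DD: 2-byte form → D7 9D.
U+2E309: 4-byte form → F0 AE 8C 89.
U+F9DE: 3-byte form → EF A7 9E.
U+4B427: 4-byte form → F1 8B 90 A7.
U+024E: 2-byte form → C9 8E.
Concatenated (21 bytes): F1 A0 BA A7 CE B7 D7 9D F0 AE 8C 89 EF A7 9E F1 8B 90 A7 C9 8E.

F1 A0 BA A7 CE B7 D7 9D F0 AE 8C 89 EF A7 9E F1 8B 90 A7 C9 8E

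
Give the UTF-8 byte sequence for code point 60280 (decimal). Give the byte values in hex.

EE AD B8

U+EB78 = 0xEB78 = 60280 decimal. In range U+0800–U+FFFF → 3-byte form: 1110xxxx 10xxxxxx 10xxxxxx.
Binary (16 bits): 1110101101111000.
Split 4+6+6: 1110 | 101101 | 111000.
Byte 1: 11101110 = 0xEE.
Byte 2: 10101101 = 0xAD.
Byte 3: 10111000 = 0xB8.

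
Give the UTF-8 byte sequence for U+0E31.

E0 B8 B1

U+0E31 = 0xE31 = 3633 decimal. In range U+0800–U+FFFF → 3-byte form: 1110xxxx 10xxxxxx 10xxxxxx.
Binary (16 bits): 0000111000110001.
Split 4+6+6: 0000 | 111000 | 110001.
Byte 1: 11100000 = 0xE0.
Byte 2: 10111000 = 0xB8.
Byte 3: 10110001 = 0xB1.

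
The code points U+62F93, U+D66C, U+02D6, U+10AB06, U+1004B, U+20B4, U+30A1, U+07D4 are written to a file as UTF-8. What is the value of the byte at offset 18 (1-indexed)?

1-indexed offset 18 is 0-indexed offset 17.
U+62F93 → 4-byte form F1 A2 BE 93 at offsets 0–3.
U+D66C → 3-byte form ED 99 AC at offsets 4–6.
U+02D6 → 2-byte form CB 96 at offsets 7–8.
U+10AB06 → 4-byte form F4 8A AC 86 at offsets 9–12.
U+1004B → 4-byte form F0 90 81 8B at offsets 13–16.
U+20B4 → 3-byte form E2 82 B4 at offsets 17–19.
Offset 17 falls in char 6's range; it's byte 1 of E2 82 B4 = 0xE2.

0xE2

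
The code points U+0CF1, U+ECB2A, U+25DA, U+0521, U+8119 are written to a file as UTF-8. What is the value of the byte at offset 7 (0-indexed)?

U+0CF1 → 3-byte form E0 B3 B1 at offsets 0–2.
U+ECB2A → 4-byte form F3 AC AC AA at offsets 3–6.
U+25DA → 3-byte form E2 97 9A at offsets 7–9.
Offset 7 falls in char 3's range; it's byte 1 of E2 97 9A = 0xE2.

0xE2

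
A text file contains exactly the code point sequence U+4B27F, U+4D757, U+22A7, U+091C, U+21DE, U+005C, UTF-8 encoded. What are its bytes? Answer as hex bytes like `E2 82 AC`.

F1 8B 89 BF F1 8D 9D 97 E2 8A A7 E0 A4 9C E2 87 9E 5C

U+4B27F: 4-byte form → F1 8B 89 BF.
U+4D757: 4-byte form → F1 8D 9D 97.
U+22A7: 3-byte form → E2 8A A7.
U+091C: 3-byte form → E0 A4 9C.
U+21DE: 3-byte form → E2 87 9E.
U+005C: 1-byte form → 5C.
Concatenated (18 bytes): F1 8B 89 BF F1 8D 9D 97 E2 8A A7 E0 A4 9C E2 87 9E 5C.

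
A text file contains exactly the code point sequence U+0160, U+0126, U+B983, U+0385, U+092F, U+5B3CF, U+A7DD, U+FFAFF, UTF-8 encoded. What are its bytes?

U+0160: 2-byte form → C5 A0.
U+0126: 2-byte form → C4 A6.
U+B983: 3-byte form → EB A6 83.
U+0385: 2-byte form → CE 85.
U+092F: 3-byte form → E0 A4 AF.
U+5B3CF: 4-byte form → F1 9B 8F 8F.
U+A7DD: 3-byte form → EA 9F 9D.
U+FFAFF: 4-byte form → F3 BF AB BF.
Concatenated (23 bytes): C5 A0 C4 A6 EB A6 83 CE 85 E0 A4 AF F1 9B 8F 8F EA 9F 9D F3 BF AB BF.

C5 A0 C4 A6 EB A6 83 CE 85 E0 A4 AF F1 9B 8F 8F EA 9F 9D F3 BF AB BF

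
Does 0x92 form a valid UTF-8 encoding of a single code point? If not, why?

invalid (continuation byte with no leading byte)

Byte 0x92 = 10010010 has the form 10xxxxxx — a continuation byte — but there is no preceding leading byte.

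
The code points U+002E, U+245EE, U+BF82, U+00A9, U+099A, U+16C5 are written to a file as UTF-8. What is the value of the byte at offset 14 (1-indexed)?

0xE1

1-indexed offset 14 is 0-indexed offset 13.
U+002E → 1-byte form 2E at offsets 0–0.
U+245EE → 4-byte form F0 A4 97 AE at offsets 1–4.
U+BF82 → 3-byte form EB BE 82 at offsets 5–7.
U+00A9 → 2-byte form C2 A9 at offsets 8–9.
U+099A → 3-byte form E0 A6 9A at offsets 10–12.
U+16C5 → 3-byte form E1 9B 85 at offsets 13–15.
Offset 13 falls in char 6's range; it's byte 1 of E1 9B 85 = 0xE1.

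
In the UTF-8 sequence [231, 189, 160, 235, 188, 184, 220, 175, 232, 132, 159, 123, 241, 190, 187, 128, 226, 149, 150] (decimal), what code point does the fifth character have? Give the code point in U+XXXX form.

Offset 0: leading byte 0xE7 = 11100111 → 3-byte char #1 = E7 BD A0.
Offset 3: leading byte 0xEB = 11101011 → 3-byte char #2 = EB BC B8.
Offset 6: leading byte 0xDC = 11011100 → 2-byte char #3 = DC AF.
Offset 8: leading byte 0xE8 = 11101000 → 3-byte char #4 = E8 84 9F.
Offset 11: leading byte 0x7B = 01111011 → 1-byte char #5 = 7B.
Leading byte 0x7B = 01111011 matches 0xxxxxxx → 1-byte sequence.
Byte 1: 0x7B = 01111011, payload 1111011 (7 bits).
Concatenate: 1111011 = 0x7B (7 bits → U+007B).

U+007B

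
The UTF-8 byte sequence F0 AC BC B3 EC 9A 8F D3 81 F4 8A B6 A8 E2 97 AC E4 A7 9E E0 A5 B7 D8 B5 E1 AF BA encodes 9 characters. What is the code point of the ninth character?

U+1BFA

Offset 0: leading byte 0xF0 = 11110000 → 4-byte char #1 = F0 AC BC B3.
Offset 4: leading byte 0xEC = 11101100 → 3-byte char #2 = EC 9A 8F.
Offset 7: leading byte 0xD3 = 11010011 → 2-byte char #3 = D3 81.
Offset 9: leading byte 0xF4 = 11110100 → 4-byte char #4 = F4 8A B6 A8.
Offset 13: leading byte 0xE2 = 11100010 → 3-byte char #5 = E2 97 AC.
Offset 16: leading byte 0xE4 = 11100100 → 3-byte char #6 = E4 A7 9E.
Offset 19: leading byte 0xE0 = 11100000 → 3-byte char #7 = E0 A5 B7.
Offset 22: leading byte 0xD8 = 11011000 → 2-byte char #8 = D8 B5.
Offset 24: leading byte 0xE1 = 11100001 → 3-byte char #9 = E1 AF BA.
Leading byte 0xE1 = 11100001 matches 1110xxxx → 3-byte sequence.
Byte 1: 0xE1 = 11100001, payload 0001 (4 bits).
Byte 2: 0xAF = 10101111 (10xxxxxx ✓), payload 101111.
Byte 3: 0xBA = 10111010 (10xxxxxx ✓), payload 111010.
Concatenate: 0001101111111010 = 0x1BFA (16 bits → U+1BFA).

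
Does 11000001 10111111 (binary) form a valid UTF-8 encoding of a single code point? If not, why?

Leading byte 0xC1 = 11000001 → 2-byte form.
Continuation bytes all match 10xxxxxx. Payload decodes to 0x7F.
But 0x7F < 0x80, the minimum for a 2-byte sequence — this is an overlong encoding.

invalid (overlong encoding)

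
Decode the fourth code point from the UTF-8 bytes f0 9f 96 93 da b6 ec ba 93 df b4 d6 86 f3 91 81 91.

Offset 0: leading byte 0xF0 = 11110000 → 4-byte char #1 = F0 9F 96 93.
Offset 4: leading byte 0xDA = 11011010 → 2-byte char #2 = DA B6.
Offset 6: leading byte 0xEC = 11101100 → 3-byte char #3 = EC BA 93.
Offset 9: leading byte 0xDF = 11011111 → 2-byte char #4 = DF B4.
Leading byte 0xDF = 11011111 matches 110xxxxx → 2-byte sequence.
Byte 1: 0xDF = 11011111, payload 11111 (5 bits).
Byte 2: 0xB4 = 10110100 (10xxxxxx ✓), payload 110100.
Concatenate: 11111110100 = 0x7F4 (11 bits → U+07F4).

U+07F4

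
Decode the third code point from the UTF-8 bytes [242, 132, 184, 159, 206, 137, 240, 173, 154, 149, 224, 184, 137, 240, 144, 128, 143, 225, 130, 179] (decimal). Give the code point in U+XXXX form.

U+2D695

Offset 0: leading byte 0xF2 = 11110010 → 4-byte char #1 = F2 84 B8 9F.
Offset 4: leading byte 0xCE = 11001110 → 2-byte char #2 = CE 89.
Offset 6: leading byte 0xF0 = 11110000 → 4-byte char #3 = F0 AD 9A 95.
Leading byte 0xF0 = 11110000 matches 11110xxx → 4-byte sequence.
Byte 1: 0xF0 = 11110000, payload 000 (3 bits).
Byte 2: 0xAD = 10101101 (10xxxxxx ✓), payload 101101.
Byte 3: 0x9A = 10011010 (10xxxxxx ✓), payload 011010.
Byte 4: 0x95 = 10010101 (10xxxxxx ✓), payload 010101.
Concatenate: 000101101011010010101 = 0x2D695 (21 bits → U+2D695).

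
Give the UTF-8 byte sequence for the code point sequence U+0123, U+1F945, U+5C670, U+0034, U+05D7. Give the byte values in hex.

C4 A3 F0 9F A5 85 F1 9C 99 B0 34 D7 97

U+0123: 2-byte form → C4 A3.
U+1F945: 4-byte form → F0 9F A5 85.
U+5C670: 4-byte form → F1 9C 99 B0.
U+0034: 1-byte form → 34.
U+05D7: 2-byte form → D7 97.
Concatenated (13 bytes): C4 A3 F0 9F A5 85 F1 9C 99 B0 34 D7 97.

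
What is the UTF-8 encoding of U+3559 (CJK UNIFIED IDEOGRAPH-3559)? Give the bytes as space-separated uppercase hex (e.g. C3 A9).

U+3559 = 0x3559 = 13657 decimal. In range U+0800–U+FFFF → 3-byte form: 1110xxxx 10xxxxxx 10xxxxxx.
Binary (16 bits): 0011010101011001.
Split 4+6+6: 0011 | 010101 | 011001.
Byte 1: 11100011 = 0xE3.
Byte 2: 10010101 = 0x95.
Byte 3: 10011001 = 0x99.

E3 95 99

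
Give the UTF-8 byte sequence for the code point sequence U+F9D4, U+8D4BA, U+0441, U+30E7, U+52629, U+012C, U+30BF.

EF A7 94 F2 8D 92 BA D1 81 E3 83 A7 F1 92 98 A9 C4 AC E3 82 BF

U+F9D4: 3-byte form → EF A7 94.
U+8D4BA: 4-byte form → F2 8D 92 BA.
U+0441: 2-byte form → D1 81.
U+30E7: 3-byte form → E3 83 A7.
U+52629: 4-byte form → F1 92 98 A9.
U+012C: 2-byte form → C4 AC.
U+30BF: 3-byte form → E3 82 BF.
Concatenated (21 bytes): EF A7 94 F2 8D 92 BA D1 81 E3 83 A7 F1 92 98 A9 C4 AC E3 82 BF.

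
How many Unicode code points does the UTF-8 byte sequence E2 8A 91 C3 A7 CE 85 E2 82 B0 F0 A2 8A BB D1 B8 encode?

6

Byte at offset 0: 0xE2 = 11100010 → 3-byte char (#1). Advance 3.
Byte at offset 3: 0xC3 = 11000011 → 2-byte char (#2). Advance 2.
Byte at offset 5: 0xCE = 11001110 → 2-byte char (#3). Advance 2.
Byte at offset 7: 0xE2 = 11100010 → 3-byte char (#4). Advance 3.
Byte at offset 10: 0xF0 = 11110000 → 4-byte char (#5). Advance 4.
Byte at offset 14: 0xD1 = 11010001 → 2-byte char (#6). Advance 2.
Reached end at offset 16 after 6 code points.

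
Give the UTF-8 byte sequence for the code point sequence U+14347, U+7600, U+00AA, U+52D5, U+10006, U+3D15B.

U+14347: 4-byte form → F0 94 8D 87.
U+7600: 3-byte form → E7 98 80.
U+00AA: 2-byte form → C2 AA.
U+52D5: 3-byte form → E5 8B 95.
U+10006: 4-byte form → F0 90 80 86.
U+3D15B: 4-byte form → F0 BD 85 9B.
Concatenated (20 bytes): F0 94 8D 87 E7 98 80 C2 AA E5 8B 95 F0 90 80 86 F0 BD 85 9B.

F0 94 8D 87 E7 98 80 C2 AA E5 8B 95 F0 90 80 86 F0 BD 85 9B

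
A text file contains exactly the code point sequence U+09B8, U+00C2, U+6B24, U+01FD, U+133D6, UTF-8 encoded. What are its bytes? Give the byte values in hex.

U+09B8: 3-byte form → E0 A6 B8.
U+00C2: 2-byte form → C3 82.
U+6B24: 3-byte form → E6 AC A4.
U+01FD: 2-byte form → C7 BD.
U+133D6: 4-byte form → F0 93 8F 96.
Concatenated (14 bytes): E0 A6 B8 C3 82 E6 AC A4 C7 BD F0 93 8F 96.

E0 A6 B8 C3 82 E6 AC A4 C7 BD F0 93 8F 96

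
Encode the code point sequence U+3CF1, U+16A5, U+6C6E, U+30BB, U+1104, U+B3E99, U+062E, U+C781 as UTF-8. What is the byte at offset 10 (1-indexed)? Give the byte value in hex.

1-indexed offset 10 is 0-indexed offset 9.
U+3CF1 → 3-byte form E3 B3 B1 at offsets 0–2.
U+16A5 → 3-byte form E1 9A A5 at offsets 3–5.
U+6C6E → 3-byte form E6 B1 AE at offsets 6–8.
U+30BB → 3-byte form E3 82 BB at offsets 9–11.
Offset 9 falls in char 4's range; it's byte 1 of E3 82 BB = 0xE3.

0xE3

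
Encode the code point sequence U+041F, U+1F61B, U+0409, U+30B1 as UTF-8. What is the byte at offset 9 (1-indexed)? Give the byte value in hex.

1-indexed offset 9 is 0-indexed offset 8.
U+041F → 2-byte form D0 9F at offsets 0–1.
U+1F61B → 4-byte form F0 9F 98 9B at offsets 2–5.
U+0409 → 2-byte form D0 89 at offsets 6–7.
U+30B1 → 3-byte form E3 82 B1 at offsets 8–10.
Offset 8 falls in char 4's range; it's byte 1 of E3 82 B1 = 0xE3.

0xE3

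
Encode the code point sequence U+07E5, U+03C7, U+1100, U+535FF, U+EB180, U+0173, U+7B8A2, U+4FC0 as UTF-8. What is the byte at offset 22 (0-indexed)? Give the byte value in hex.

U+07E5 → 2-byte form DF A5 at offsets 0–1.
U+03C7 → 2-byte form CF 87 at offsets 2–3.
U+1100 → 3-byte form E1 84 80 at offsets 4–6.
U+535FF → 4-byte form F1 93 97 BF at offsets 7–10.
U+EB180 → 4-byte form F3 AB 86 80 at offsets 11–14.
U+0173 → 2-byte form C5 B3 at offsets 15–16.
U+7B8A2 → 4-byte form F1 BB A2 A2 at offsets 17–20.
U+4FC0 → 3-byte form E4 BF 80 at offsets 21–23.
Offset 22 falls in char 8's range; it's byte 2 of E4 BF 80 = 0xBF.

0xBF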